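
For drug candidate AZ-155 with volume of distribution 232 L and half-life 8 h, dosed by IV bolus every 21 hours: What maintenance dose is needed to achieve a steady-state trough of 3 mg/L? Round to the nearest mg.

3598 mg

τ/t½ = 21/8 ≈ 2.625, so f = (1/2)^(21/8) ≈ 0.162105.
Cmin,ss = (D/Vd)·f/(1−f), so D = Cmin,ss·Vd·(1−f)/f.
D = 3 × 232 × (1−f)/f ≈ 3 × 232 × 5.16884 ≈ 3597.51 mg.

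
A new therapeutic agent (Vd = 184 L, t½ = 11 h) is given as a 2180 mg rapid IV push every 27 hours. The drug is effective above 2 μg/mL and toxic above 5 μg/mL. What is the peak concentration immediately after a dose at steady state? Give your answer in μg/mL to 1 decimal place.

14.5 μg/mL

Over one 27-h interval, 27/11 ≈ 2.4545 half-lives elapse, leaving f ≈ 0.1824 of each dose.
Accumulation ratio R = 1/(1 − f) ≈ 1/0.8176 ≈ 1.2231.
Each bolus raises the concentration by D/Vd = 2180/184 ≈ 11.848 μg/mL.
Steady-state peak Cmax,ss = C₀·R ≈ 11.848 × 1.2231 ≈ 14.491 μg/mL.
Peak 14.5 μg/mL vs MTC 5 μg/mL: exceeds toxic threshold.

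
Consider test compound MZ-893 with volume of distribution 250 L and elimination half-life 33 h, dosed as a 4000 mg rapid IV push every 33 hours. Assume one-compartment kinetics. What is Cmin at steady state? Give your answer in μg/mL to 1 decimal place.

τ = 33 h = 1 half-life, so f = (1/2)^1 = 0.5.
At steady state, R = 1/(1 − 0.5) = 2/1.
Single-dose peak C₀ = D/Vd = 4000/250 = 16 μg/mL.
Steady-state peak Cmax,ss = C₀·R = 16 × 2/1 ≈ 32.000 μg/mL.
Steady-state trough Cmin,ss = Cmax,ss·f ≈ 32.000 × 0.5 ≈ 16.000 μg/mL.

16.0 μg/mL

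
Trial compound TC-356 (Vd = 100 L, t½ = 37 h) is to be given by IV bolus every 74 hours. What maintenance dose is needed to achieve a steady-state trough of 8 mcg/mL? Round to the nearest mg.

2400 mg

τ/t½ = 74/37 ≈ 2, so f = (1/2)^(74/37) ≈ 0.250000.
Cmin,ss = (D/Vd)·f/(1−f), so D = Cmin,ss·Vd·(1−f)/f.
D = 8 × 100 × (1−f)/f ≈ 8 × 100 × 3.00000 ≈ 2400.00 mg.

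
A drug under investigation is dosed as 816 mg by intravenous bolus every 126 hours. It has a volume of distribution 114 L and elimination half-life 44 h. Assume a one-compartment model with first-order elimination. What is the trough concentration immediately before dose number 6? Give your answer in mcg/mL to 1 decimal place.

1.1 mcg/mL

f = (1/2)^(τ/t½) = (1/2)^(126/44) ≈ 0.1374.
C₀ = D/Vd = 816/114 ≈ 7.158 mcg/mL.
Before the 6th dose, 5 doses have been given. Superposition: Cmin = C₀·(f + f² + … + f^5).
≈ 7.158 × (0.1374 + 0.0189 + 0.0026 + 0.0004 + 0.0000) ≈ 7.158 × 0.1593 ≈ 1.140 mcg/mL.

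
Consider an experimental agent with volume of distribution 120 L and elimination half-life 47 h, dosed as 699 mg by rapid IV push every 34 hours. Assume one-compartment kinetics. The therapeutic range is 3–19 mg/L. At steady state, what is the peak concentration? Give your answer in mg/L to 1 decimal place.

τ/t½ = 34/47 ≈ 0.7234, so fraction remaining f = (1/2)^(34/47) ≈ 0.6057.
Accumulation ratio R = 1/(1 − f) ≈ 1/0.3943 ≈ 2.5361.
Each bolus raises the concentration by D/Vd = 699/120 ≈ 5.825 mg/L.
Steady-state peak Cmax,ss = C₀·R ≈ 5.825 × 2.5361 ≈ 14.773 mg/L.
Peak 14.8 mg/L vs MTC 19 mg/L: below toxic threshold.

14.8 mg/L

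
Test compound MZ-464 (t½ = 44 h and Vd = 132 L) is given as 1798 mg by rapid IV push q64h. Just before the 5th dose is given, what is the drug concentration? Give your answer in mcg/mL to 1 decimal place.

f = (1/2)^(τ/t½) = (1/2)^(64/44) ≈ 0.3649.
C₀ = D/Vd = 1798/132 ≈ 13.621 mcg/mL.
Before the 5th dose, 4 doses have been given. Superposition: Cmin = C₀·(f + f² + … + f^4).
≈ 13.621 × (0.3649 + 0.1332 + 0.0486 + 0.0177) ≈ 13.621 × 0.5644 ≈ 7.688 mcg/mL.

7.7 mcg/mL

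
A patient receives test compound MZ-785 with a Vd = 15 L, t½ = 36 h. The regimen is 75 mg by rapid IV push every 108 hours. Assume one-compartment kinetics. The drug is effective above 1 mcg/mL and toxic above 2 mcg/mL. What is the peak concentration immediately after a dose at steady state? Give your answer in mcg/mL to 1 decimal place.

5.7 mcg/mL

τ = 108 h = 3 half-lives, so f = (1/2)^3 = 0.125.
Accumulation ratio R = 1/(1 − f) = 1/0.875 = 8/7.
Single-dose peak C₀ = D/Vd = 75/15 = 5 mcg/mL.
Steady-state peak Cmax,ss = C₀·R = 5 × 8/7 ≈ 5.714 mcg/mL.
Peak 5.7 mcg/mL vs MTC 2 mcg/mL: exceeds toxic threshold.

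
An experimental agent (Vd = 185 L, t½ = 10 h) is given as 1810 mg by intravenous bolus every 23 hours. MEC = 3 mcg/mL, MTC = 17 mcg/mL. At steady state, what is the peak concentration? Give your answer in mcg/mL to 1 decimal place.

12.3 mcg/mL

k = ln2/t½ = ln2/10 ≈ 0.069315 h⁻¹; fraction remaining f = e^(−kτ) = e^(−0.069315×23) ≈ 0.2031.
Accumulation ratio R = 1/(1 − f) ≈ 1/0.7969 ≈ 1.2549.
Single-dose peak C₀ = D/Vd = 1810/185 ≈ 9.784 mcg/mL.
Cmax,ss = C₀/(1 − f) ≈ 9.784/0.7969 ≈ 12.278 mcg/mL.
Peak 12.3 mcg/mL vs MTC 17 mcg/mL: below toxic threshold.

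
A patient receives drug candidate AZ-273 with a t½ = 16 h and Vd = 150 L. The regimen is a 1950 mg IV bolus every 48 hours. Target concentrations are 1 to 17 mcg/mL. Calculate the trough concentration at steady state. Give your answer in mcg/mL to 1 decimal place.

τ = 48 h = 3 half-lives, so f = (1/2)^3 = 0.125.
At steady state, R = 1/(1 − 0.125) = 8/7.
Single-dose peak C₀ = D/Vd = 1950/150 = 13 mcg/mL.
Steady-state peak Cmax,ss = C₀·R = 13 × 8/7 ≈ 14.857 mcg/mL.
Steady-state trough Cmin,ss = Cmax,ss·f ≈ 14.857 × 0.125 ≈ 1.857 mcg/mL.
Trough 1.9 mcg/mL vs MEC 1 mcg/mL: adequate.

1.9 mcg/mL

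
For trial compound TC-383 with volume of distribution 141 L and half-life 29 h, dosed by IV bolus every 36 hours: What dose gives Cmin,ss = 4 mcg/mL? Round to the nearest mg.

τ/t½ = 36/29 ≈ 1.2414, so f = (1/2)^(36/29) ≈ 0.422968.
Cmin,ss = (D/Vd)·f/(1−f), so D = Cmin,ss·Vd·(1−f)/f.
D = 4 × 141 × (1−f)/f ≈ 4 × 141 × 1.36425 ≈ 769.44 mg.

769 mg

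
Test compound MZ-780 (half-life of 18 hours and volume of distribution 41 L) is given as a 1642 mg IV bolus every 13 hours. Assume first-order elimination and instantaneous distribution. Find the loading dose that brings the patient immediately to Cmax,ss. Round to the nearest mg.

f = (1/2)^(13/18) ≈ 0.606163; accumulation ratio R = 1/(1−f) ≈ 2.53912.
Loading dose to hit Cmax,ss on first dose: D_load = D_maint·R ≈ 1642 × 2.53912 ≈ 4169.24 mg.

4169 mg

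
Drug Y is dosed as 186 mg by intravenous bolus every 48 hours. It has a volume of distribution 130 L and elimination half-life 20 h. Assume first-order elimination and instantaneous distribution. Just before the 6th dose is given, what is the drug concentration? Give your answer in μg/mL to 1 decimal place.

f = (1/2)^(τ/t½) = (1/2)^(48/20) ≈ 0.1895.
C₀ = D/Vd = 186/130 ≈ 1.431 μg/mL.
Before the 6th dose, 5 doses have been given. Superposition: Cmin = C₀·(f + f² + … + f^5).
≈ 1.431 × (0.1895 + 0.0359 + 0.0068 + 0.0013 + 0.0002) ≈ 1.431 × 0.2337 ≈ 0.334 μg/mL.

0.3 μg/mL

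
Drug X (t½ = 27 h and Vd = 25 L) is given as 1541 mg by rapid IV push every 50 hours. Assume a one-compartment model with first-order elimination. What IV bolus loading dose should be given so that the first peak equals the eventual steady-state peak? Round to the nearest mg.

f = (1/2)^(50/27) ≈ 0.277037; accumulation ratio R = 1/(1−f) ≈ 1.38320.
Loading dose to hit Cmax,ss on first dose: D_load = D_maint·R ≈ 1541 × 1.38320 ≈ 2131.51 mg.

2132 mg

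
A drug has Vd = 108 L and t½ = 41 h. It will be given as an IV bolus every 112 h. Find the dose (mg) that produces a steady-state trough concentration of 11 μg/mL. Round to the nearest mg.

τ/t½ = 112/41 ≈ 2.7317, so f = (1/2)^(112/41) ≈ 0.150548.
Cmin,ss = (D/Vd)·f/(1−f), so D = Cmin,ss·Vd·(1−f)/f.
D = 11 × 108 × (1−f)/f ≈ 11 × 108 × 5.64240 ≈ 6703.17 mg.

6703 mg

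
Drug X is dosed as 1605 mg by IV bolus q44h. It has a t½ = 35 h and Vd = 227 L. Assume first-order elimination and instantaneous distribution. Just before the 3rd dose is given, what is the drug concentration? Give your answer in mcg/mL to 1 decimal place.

f = (1/2)^(τ/t½) = (1/2)^(44/35) ≈ 0.4184.
C₀ = D/Vd = 1605/227 ≈ 7.070 mcg/mL.
Before the 3rd dose, 2 doses have been given. Superposition: Cmin = C₀·(f + f²).
≈ 7.070 × (0.4184 + 0.1751) ≈ 7.070 × 0.5935 ≈ 4.196 mcg/mL.

4.2 mcg/mL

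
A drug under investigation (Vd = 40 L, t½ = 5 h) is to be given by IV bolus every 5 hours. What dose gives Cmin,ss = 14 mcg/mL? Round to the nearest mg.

τ/t½ = 5/5 ≈ 1, so f = (1/2)^(5/5) ≈ 0.500000.
Cmin,ss = (D/Vd)·f/(1−f), so D = Cmin,ss·Vd·(1−f)/f.
D = 14 × 40 × (1−f)/f ≈ 14 × 40 × 1.00000 ≈ 560.00 mg.

560 mg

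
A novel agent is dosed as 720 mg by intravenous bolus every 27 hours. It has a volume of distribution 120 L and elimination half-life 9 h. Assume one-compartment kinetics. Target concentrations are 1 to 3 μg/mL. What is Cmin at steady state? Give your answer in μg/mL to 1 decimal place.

The dosing interval is 3 half-lives, so f = 2^(−3) = 0.125.
Accumulation ratio R = 1/(1 − f) = 1/0.875 = 8/7.
Single-dose peak C₀ = D/Vd = 720/120 = 6 μg/mL.
Steady-state peak Cmax,ss = C₀·R = 6 × 8/7 ≈ 6.857 μg/mL.
Steady-state trough Cmin,ss = Cmax,ss·f ≈ 6.857 × 0.125 ≈ 0.857 μg/mL.
Trough 0.9 μg/mL vs MEC 1 μg/mL: subtherapeutic.

0.9 μg/mL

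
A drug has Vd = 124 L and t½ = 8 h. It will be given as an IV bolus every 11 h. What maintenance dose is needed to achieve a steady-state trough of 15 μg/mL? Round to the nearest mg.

τ/t½ = 11/8 ≈ 1.375, so f = (1/2)^(11/8) ≈ 0.385553.
Cmin,ss = (D/Vd)·f/(1−f), so D = Cmin,ss·Vd·(1−f)/f.
D = 15 × 124 × (1−f)/f ≈ 15 × 124 × 1.59368 ≈ 2964.24 mg.

2964 mg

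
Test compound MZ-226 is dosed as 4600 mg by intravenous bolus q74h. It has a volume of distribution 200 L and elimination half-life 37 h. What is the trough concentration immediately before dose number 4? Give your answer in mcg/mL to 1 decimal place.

7.5 mcg/mL

f = (1/2)^(τ/t½) = (1/2)^(74/37) ≈ 0.2500.
C₀ = D/Vd = 4600/200 ≈ 23.000 mcg/mL.
Before the 4th dose, 3 doses have been given. Superposition: Cmin = C₀·(f + f² + … + f^3).
≈ 23.000 × (0.2500 + 0.0625 + 0.0156) ≈ 23.000 × 0.3281 ≈ 7.546 mcg/mL.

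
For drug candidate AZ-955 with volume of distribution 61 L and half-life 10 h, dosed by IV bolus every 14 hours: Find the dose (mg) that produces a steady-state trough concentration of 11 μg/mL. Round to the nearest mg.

τ/t½ = 14/10 ≈ 1.4, so f = (1/2)^(14/10) ≈ 0.378929.
Cmin,ss = (D/Vd)·f/(1−f), so D = Cmin,ss·Vd·(1−f)/f.
D = 11 × 61 × (1−f)/f ≈ 11 × 61 × 1.63902 ≈ 1099.78 mg.

1100 mg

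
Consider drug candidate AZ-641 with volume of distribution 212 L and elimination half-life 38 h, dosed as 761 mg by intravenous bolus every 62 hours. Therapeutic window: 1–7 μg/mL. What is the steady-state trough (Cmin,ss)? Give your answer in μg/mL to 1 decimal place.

Over one 62-h interval, 62/38 ≈ 1.6316 half-lives elapse, leaving f ≈ 0.3227 of each dose.
Accumulation ratio R = 1/(1 − f) ≈ 1/0.6773 ≈ 1.4765.
Single-dose peak C₀ = D/Vd = 761/212 ≈ 3.590 μg/mL.
Steady-state peak Cmax,ss = C₀·R ≈ 3.590 × 1.4765 ≈ 5.301 μg/mL.
Steady-state trough Cmin,ss = Cmax,ss·f ≈ 5.301 × 0.3227 ≈ 1.711 μg/mL.
Trough 1.7 μg/mL vs MEC 1 μg/mL: adequate.

1.7 μg/mL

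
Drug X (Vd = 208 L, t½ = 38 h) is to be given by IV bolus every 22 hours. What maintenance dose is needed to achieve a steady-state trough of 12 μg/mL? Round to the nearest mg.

1232 mg

τ/t½ = 22/38 ≈ 0.57895, so f = (1/2)^(22/38) ≈ 0.669452.
Cmin,ss = (D/Vd)·f/(1−f), so D = Cmin,ss·Vd·(1−f)/f.
D = 12 × 208 × (1−f)/f ≈ 12 × 208 × 0.49376 ≈ 1232.42 mg.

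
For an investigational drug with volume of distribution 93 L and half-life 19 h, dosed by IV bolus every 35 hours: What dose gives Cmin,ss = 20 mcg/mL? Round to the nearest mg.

τ/t½ = 35/19 ≈ 1.8421, so f = (1/2)^(35/19) ≈ 0.278914.
Cmin,ss = (D/Vd)·f/(1−f), so D = Cmin,ss·Vd·(1−f)/f.
D = 20 × 93 × (1−f)/f ≈ 20 × 93 × 2.58533 ≈ 4808.71 mg.

4809 mg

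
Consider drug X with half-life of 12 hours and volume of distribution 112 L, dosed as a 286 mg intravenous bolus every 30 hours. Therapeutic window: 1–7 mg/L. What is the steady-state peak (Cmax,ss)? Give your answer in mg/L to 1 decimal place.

τ/t½ = 30/12 ≈ 2.5, so fraction remaining f = (1/2)^(30/12) ≈ 0.1768.
At steady state, accumulation factor R = 1/(1 − e^(−kτ)) ≈ 1.2148.
Each bolus raises the concentration by D/Vd = 286/112 ≈ 2.554 mg/L.
Cmax,ss = C₀/(1 − f) ≈ 2.554/0.8232 ≈ 3.103 mg/L.
Peak 3.1 mg/L vs MTC 7 mg/L: below toxic threshold.

3.1 mg/L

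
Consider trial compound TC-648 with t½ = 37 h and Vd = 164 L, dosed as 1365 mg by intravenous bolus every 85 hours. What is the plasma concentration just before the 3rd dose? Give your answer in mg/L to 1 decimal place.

f = (1/2)^(τ/t½) = (1/2)^(85/37) ≈ 0.2034.
C₀ = D/Vd = 1365/164 ≈ 8.323 mg/L.
Before the 3rd dose, 2 doses have been given. Superposition: Cmin = C₀·(f + f²).
≈ 8.323 × (0.2034 + 0.0414) ≈ 8.323 × 0.2448 ≈ 2.037 mg/L.

2.0 mg/L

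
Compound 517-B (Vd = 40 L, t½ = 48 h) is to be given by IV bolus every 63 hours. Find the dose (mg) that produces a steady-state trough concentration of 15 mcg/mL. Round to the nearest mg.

τ/t½ = 63/48 ≈ 1.3125, so f = (1/2)^(63/48) ≈ 0.402623.
Cmin,ss = (D/Vd)·f/(1−f), so D = Cmin,ss·Vd·(1−f)/f.
D = 15 × 40 × (1−f)/f ≈ 15 × 40 × 1.48371 ≈ 890.23 mg.

890 mg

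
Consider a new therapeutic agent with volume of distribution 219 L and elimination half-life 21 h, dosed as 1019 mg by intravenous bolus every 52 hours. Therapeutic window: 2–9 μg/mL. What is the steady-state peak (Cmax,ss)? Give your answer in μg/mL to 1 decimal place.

5.7 μg/mL

Over one 52-h interval, 52/21 ≈ 2.4762 half-lives elapse, leaving f ≈ 0.1797 of each dose.
Accumulation ratio R = 1/(1 − f) ≈ 1/0.8203 ≈ 1.2191.
Each bolus raises the concentration by D/Vd = 1019/219 ≈ 4.653 μg/mL.
Steady-state peak Cmax,ss = C₀·R ≈ 4.653 × 1.2191 ≈ 5.672 μg/mL.
Peak 5.7 μg/mL vs MTC 9 μg/mL: below toxic threshold.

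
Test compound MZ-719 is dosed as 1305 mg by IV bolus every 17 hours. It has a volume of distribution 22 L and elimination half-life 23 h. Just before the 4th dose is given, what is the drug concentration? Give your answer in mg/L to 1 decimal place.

f = (1/2)^(τ/t½) = (1/2)^(17/23) ≈ 0.5991.
C₀ = D/Vd = 1305/22 ≈ 59.318 mg/L.
Before the 4th dose, 3 doses have been given. Superposition: Cmin = C₀·(f + f² + … + f^3).
≈ 59.318 × (0.5991 + 0.3589 + 0.2150) ≈ 59.318 × 1.1730 ≈ 69.580 mg/L.

69.6 mg/L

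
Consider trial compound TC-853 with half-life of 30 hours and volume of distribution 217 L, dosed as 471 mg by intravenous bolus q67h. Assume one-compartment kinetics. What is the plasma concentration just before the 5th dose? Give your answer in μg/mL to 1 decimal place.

0.6 μg/mL

f = (1/2)^(τ/t½) = (1/2)^(67/30) ≈ 0.2127.
C₀ = D/Vd = 471/217 ≈ 2.171 μg/mL.
Before the 5th dose, 4 doses have been given. Superposition: Cmin = C₀·(f + f² + … + f^4).
≈ 2.171 × (0.2127 + 0.0452 + 0.0096 + 0.0020) ≈ 2.171 × 0.2695 ≈ 0.585 μg/mL.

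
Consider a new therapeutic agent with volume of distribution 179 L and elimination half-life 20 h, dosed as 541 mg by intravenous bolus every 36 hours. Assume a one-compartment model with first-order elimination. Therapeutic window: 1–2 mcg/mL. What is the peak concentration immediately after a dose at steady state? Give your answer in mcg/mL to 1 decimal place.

k = ln2/t½ = ln2/20 ≈ 0.034657 h⁻¹; fraction remaining f = e^(−kτ) = e^(−0.034657×36) ≈ 0.2872.
At steady state, accumulation factor R = 1/(1 − e^(−kτ)) ≈ 1.4029.
Single-dose peak C₀ = D/Vd = 541/179 ≈ 3.022 mcg/mL.
Steady-state peak Cmax,ss = C₀·R ≈ 3.022 × 1.4029 ≈ 4.240 mcg/mL.
Peak 4.2 mcg/mL vs MTC 2 mcg/mL: exceeds toxic threshold.

4.2 mcg/mL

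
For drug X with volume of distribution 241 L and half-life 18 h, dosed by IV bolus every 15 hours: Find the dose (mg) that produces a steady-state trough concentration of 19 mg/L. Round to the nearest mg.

3580 mg

τ/t½ = 15/18 ≈ 0.83333, so f = (1/2)^(15/18) ≈ 0.561231.
Cmin,ss = (D/Vd)·f/(1−f), so D = Cmin,ss·Vd·(1−f)/f.
D = 19 × 241 × (1−f)/f ≈ 19 × 241 × 0.78180 ≈ 3579.86 mg.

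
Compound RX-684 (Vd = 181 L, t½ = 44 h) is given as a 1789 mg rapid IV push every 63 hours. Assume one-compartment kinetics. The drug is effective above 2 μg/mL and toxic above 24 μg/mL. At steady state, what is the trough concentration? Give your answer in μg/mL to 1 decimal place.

τ/t½ = 63/44 ≈ 1.4318, so fraction remaining f = (1/2)^(63/44) ≈ 0.3707.
Accumulation ratio R = 1/(1 − f) ≈ 1/0.6293 ≈ 1.5891.
Single-dose peak C₀ = D/Vd = 1789/181 ≈ 9.884 μg/mL.
Steady-state peak Cmax,ss = C₀·R ≈ 9.884 × 1.5891 ≈ 15.707 μg/mL.
Steady-state trough Cmin,ss = Cmax,ss·f ≈ 15.707 × 0.3707 ≈ 5.823 μg/mL.
Trough 5.8 μg/mL vs MEC 2 μg/mL: adequate.

5.8 μg/mL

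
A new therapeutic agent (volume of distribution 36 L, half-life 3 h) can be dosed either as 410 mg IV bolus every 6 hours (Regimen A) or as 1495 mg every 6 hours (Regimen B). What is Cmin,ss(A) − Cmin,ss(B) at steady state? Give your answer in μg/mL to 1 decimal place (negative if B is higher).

Regimen A: f = (1/2)^(6/3) ≈ 0.2500; Cmin,ss = (410/36)·f/(1−f) ≈ 3.796 μg/mL.
Regimen B: f = (1/2)^(6/3) ≈ 0.2500; Cmin,ss = (1495/36)·f/(1−f) ≈ 13.843 μg/mL.
Difference ≈ 3.796 − 13.843 ≈ -10.047 μg/mL.

-10.0 μg/mL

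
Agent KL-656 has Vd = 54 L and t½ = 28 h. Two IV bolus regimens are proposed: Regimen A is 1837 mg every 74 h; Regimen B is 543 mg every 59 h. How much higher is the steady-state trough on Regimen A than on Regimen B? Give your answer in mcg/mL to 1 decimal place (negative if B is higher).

3.4 mcg/mL

Regimen A: f = (1/2)^(74/28) ≈ 0.1601; Cmin,ss = (1837/54)·f/(1−f) ≈ 6.485 mcg/mL.
Regimen B: f = (1/2)^(59/28) ≈ 0.2321; Cmin,ss = (543/54)·f/(1−f) ≈ 3.039 mcg/mL.
Difference ≈ 6.485 − 3.039 ≈ 3.446 mcg/mL.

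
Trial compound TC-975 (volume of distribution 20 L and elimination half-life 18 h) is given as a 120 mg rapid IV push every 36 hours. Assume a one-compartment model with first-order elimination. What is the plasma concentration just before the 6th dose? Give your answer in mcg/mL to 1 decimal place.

2.0 mcg/mL

f = (1/2)^(τ/t½) = (1/2)^(36/18) ≈ 0.2500.
C₀ = D/Vd = 120/20 ≈ 6.000 mcg/mL.
Before the 6th dose, 5 doses have been given. Superposition: Cmin = C₀·(f + f² + … + f^5).
≈ 6.000 × (0.2500 + 0.0625 + 0.0156 + 0.0039 + 0.0010) ≈ 6.000 × 0.3330 ≈ 1.998 mcg/mL.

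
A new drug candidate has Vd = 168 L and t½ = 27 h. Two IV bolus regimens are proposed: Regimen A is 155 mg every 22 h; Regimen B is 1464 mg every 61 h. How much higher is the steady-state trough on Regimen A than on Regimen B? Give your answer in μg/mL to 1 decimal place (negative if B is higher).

Regimen A: f = (1/2)^(22/27) ≈ 0.5685; Cmin,ss = (155/168)·f/(1−f) ≈ 1.216 μg/mL.
Regimen B: f = (1/2)^(61/27) ≈ 0.2089; Cmin,ss = (1464/168)·f/(1−f) ≈ 2.301 μg/mL.
Difference ≈ 1.216 − 2.301 ≈ -1.085 μg/mL.

-1.1 μg/mL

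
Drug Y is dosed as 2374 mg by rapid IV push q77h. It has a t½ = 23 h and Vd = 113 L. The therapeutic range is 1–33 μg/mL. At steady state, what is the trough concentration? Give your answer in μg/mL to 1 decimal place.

τ/t½ = 77/23 ≈ 3.3478, so fraction remaining f = (1/2)^(77/23) ≈ 0.0982.
At steady state, accumulation factor R = 1/(1 − e^(−kτ)) ≈ 1.1089.
Single-dose peak C₀ = D/Vd = 2374/113 ≈ 21.009 μg/mL.
Cmax,ss = C₀/(1 − f) ≈ 21.009/0.9018 ≈ 23.297 μg/mL.
Steady-state trough Cmin,ss = Cmax,ss·f ≈ 23.297 × 0.0982 ≈ 2.288 μg/mL.
Trough 2.3 μg/mL vs MEC 1 μg/mL: adequate.

2.3 μg/mL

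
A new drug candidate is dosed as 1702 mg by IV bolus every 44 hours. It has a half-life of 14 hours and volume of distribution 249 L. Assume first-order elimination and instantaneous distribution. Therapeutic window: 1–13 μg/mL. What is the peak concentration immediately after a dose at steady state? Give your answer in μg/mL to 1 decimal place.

τ/t½ = 44/14 ≈ 3.1429, so fraction remaining f = (1/2)^(44/14) ≈ 0.1132.
At steady state, accumulation factor R = 1/(1 − e^(−kτ)) ≈ 1.1276.
Single-dose peak C₀ = D/Vd = 1702/249 ≈ 6.835 μg/mL.
Cmax,ss = C₀/(1 − f) ≈ 6.835/0.8868 ≈ 7.707 μg/mL.
Peak 7.7 μg/mL vs MTC 13 μg/mL: below toxic threshold.

7.7 μg/mL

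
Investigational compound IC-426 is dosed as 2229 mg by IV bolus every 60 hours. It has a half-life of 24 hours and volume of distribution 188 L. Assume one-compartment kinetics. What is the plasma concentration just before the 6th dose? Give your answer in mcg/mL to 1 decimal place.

2.5 mcg/mL

f = (1/2)^(τ/t½) = (1/2)^(60/24) ≈ 0.1768.
C₀ = D/Vd = 2229/188 ≈ 11.856 mcg/mL.
Before the 6th dose, 5 doses have been given. Superposition: Cmin = C₀·(f + f² + … + f^5).
≈ 11.856 × (0.1768 + 0.0313 + 0.0055 + 0.0010 + 0.0002) ≈ 11.856 × 0.2148 ≈ 2.547 mcg/mL.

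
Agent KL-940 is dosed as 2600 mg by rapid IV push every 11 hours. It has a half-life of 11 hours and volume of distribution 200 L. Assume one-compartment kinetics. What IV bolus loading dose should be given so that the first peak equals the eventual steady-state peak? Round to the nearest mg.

f = (1/2)^(11/11) ≈ 0.500000; accumulation ratio R = 1/(1−f) ≈ 2.00000.
Loading dose to hit Cmax,ss on first dose: D_load = D_maint·R ≈ 2600 × 2.00000 ≈ 5200.00 mg.

5200 mg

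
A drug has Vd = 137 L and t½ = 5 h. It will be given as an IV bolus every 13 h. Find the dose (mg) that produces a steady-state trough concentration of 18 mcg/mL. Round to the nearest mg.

12485 mg

τ/t½ = 13/5 ≈ 2.6, so f = (1/2)^(13/5) ≈ 0.164938.
Cmin,ss = (D/Vd)·f/(1−f), so D = Cmin,ss·Vd·(1−f)/f.
D = 18 × 137 × (1−f)/f ≈ 18 × 137 × 5.06288 ≈ 12485.06 mg.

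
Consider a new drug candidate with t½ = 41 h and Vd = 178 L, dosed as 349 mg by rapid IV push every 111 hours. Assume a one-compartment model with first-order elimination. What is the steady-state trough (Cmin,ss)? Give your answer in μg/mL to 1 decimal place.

0.4 μg/mL

k = ln2/t½ = ln2/41 ≈ 0.016906 h⁻¹; fraction remaining f = e^(−kτ) = e^(−0.016906×111) ≈ 0.1531.
At steady state, accumulation factor R = 1/(1 − e^(−kτ)) ≈ 1.1808.
Each bolus raises the concentration by D/Vd = 349/178 ≈ 1.961 μg/mL.
Cmax,ss = C₀/(1 − f) ≈ 1.961/0.8469 ≈ 2.316 μg/mL.
One interval later, Cmin,ss = Cmax,ss·e^(−kτ) ≈ 2.316 × 0.1531 ≈ 0.355 μg/mL.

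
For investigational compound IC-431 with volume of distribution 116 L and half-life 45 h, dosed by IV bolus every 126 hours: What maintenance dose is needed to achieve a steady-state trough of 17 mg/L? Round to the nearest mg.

11762 mg

τ/t½ = 126/45 ≈ 2.8, so f = (1/2)^(126/45) ≈ 0.143587.
Cmin,ss = (D/Vd)·f/(1−f), so D = Cmin,ss·Vd·(1−f)/f.
D = 17 × 116 × (1−f)/f ≈ 17 × 116 × 5.96442 ≈ 11761.84 mg.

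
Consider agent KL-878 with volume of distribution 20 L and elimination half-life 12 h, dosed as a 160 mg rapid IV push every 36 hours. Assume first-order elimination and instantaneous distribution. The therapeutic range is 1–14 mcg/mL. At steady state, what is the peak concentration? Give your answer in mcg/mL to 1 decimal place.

9.1 mcg/mL

τ = 36 h = 3 half-lives, so f = (1/2)^3 = 0.125.
Accumulation ratio R = 1/(1 − f) = 1/0.875 = 8/7.
Single-dose peak C₀ = D/Vd = 160/20 = 8 mcg/mL.
Steady-state peak Cmax,ss = C₀·R = 8 × 8/7 ≈ 9.143 mcg/mL.
Peak 9.1 mcg/mL vs MTC 14 mcg/mL: below toxic threshold.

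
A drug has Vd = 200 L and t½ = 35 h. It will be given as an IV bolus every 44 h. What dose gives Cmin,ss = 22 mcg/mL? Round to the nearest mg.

τ/t½ = 44/35 ≈ 1.2571, so f = (1/2)^(44/35) ≈ 0.418372.
Cmin,ss = (D/Vd)·f/(1−f), so D = Cmin,ss·Vd·(1−f)/f.
D = 22 × 200 × (1−f)/f ≈ 22 × 200 × 1.39022 ≈ 6116.97 mg.

6117 mg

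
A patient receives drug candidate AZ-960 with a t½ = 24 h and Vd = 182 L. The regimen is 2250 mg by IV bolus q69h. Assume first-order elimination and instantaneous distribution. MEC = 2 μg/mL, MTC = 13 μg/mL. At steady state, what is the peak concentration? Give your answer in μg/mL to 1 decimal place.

14.3 μg/mL

Over one 69-h interval, 69/24 ≈ 2.875 half-lives elapse, leaving f ≈ 0.1363 of each dose.
At steady state, accumulation factor R = 1/(1 − e^(−kτ)) ≈ 1.1578.
Each bolus raises the concentration by D/Vd = 2250/182 ≈ 12.363 μg/mL.
Cmax,ss = C₀/(1 − f) ≈ 12.363/0.8637 ≈ 14.314 μg/mL.
Peak 14.3 μg/mL vs MTC 13 μg/mL: exceeds toxic threshold.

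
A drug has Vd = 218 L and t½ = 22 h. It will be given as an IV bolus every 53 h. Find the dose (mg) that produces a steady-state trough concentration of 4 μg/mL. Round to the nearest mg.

τ/t½ = 53/22 ≈ 2.4091, so f = (1/2)^(53/22) ≈ 0.188274.
Cmin,ss = (D/Vd)·f/(1−f), so D = Cmin,ss·Vd·(1−f)/f.
D = 4 × 218 × (1−f)/f ≈ 4 × 218 × 4.31141 ≈ 3759.55 mg.

3760 mg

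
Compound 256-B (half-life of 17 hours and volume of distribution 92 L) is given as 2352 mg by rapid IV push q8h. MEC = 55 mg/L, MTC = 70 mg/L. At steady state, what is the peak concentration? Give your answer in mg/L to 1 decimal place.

Over one 8-h interval, 8/17 ≈ 0.47059 half-lives elapse, leaving f ≈ 0.7217 of each dose.
At steady state, accumulation factor R = 1/(1 − e^(−kτ)) ≈ 3.5932.
Single-dose peak C₀ = D/Vd = 2352/92 ≈ 25.565 mg/L.
Steady-state peak Cmax,ss = C₀·R ≈ 25.565 × 3.5932 ≈ 91.860 mg/L.
Peak 91.9 mg/L vs MTC 70 mg/L: exceeds toxic threshold.

91.9 mg/L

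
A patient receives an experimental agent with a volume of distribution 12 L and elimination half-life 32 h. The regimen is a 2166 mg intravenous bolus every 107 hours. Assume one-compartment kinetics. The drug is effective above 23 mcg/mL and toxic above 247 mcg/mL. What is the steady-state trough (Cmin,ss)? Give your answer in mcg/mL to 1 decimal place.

19.7 mcg/mL

Over one 107-h interval, 107/32 ≈ 3.3438 half-lives elapse, leaving f ≈ 0.0985 of each dose.
Accumulation ratio R = 1/(1 − f) ≈ 1/0.9015 ≈ 1.1093.
Single-dose peak C₀ = D/Vd = 2166/12 ≈ 180.500 mcg/mL.
Steady-state peak Cmax,ss = C₀·R ≈ 180.500 × 1.1093 ≈ 200.229 mcg/mL.
One interval later, Cmin,ss = Cmax,ss·e^(−kτ) ≈ 200.229 × 0.0985 ≈ 19.723 mcg/mL.
Trough 19.7 mcg/mL vs MEC 23 mcg/mL: subtherapeutic.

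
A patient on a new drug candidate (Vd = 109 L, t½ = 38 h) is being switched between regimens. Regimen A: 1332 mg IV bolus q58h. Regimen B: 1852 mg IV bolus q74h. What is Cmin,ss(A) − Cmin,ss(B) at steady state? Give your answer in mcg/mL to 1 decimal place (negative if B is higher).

Regimen A: f = (1/2)^(58/38) ≈ 0.3472; Cmin,ss = (1332/109)·f/(1−f) ≈ 6.499 mcg/mL.
Regimen B: f = (1/2)^(74/38) ≈ 0.2593; Cmin,ss = (1852/109)·f/(1−f) ≈ 5.948 mcg/mL.
Difference ≈ 6.499 − 5.948 ≈ 0.551 mcg/mL.

0.6 mcg/mL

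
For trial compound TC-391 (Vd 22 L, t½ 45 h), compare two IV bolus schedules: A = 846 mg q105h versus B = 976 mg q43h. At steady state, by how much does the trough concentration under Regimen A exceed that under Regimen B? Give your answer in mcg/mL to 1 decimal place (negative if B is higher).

-37.7 mcg/mL

Regimen A: f = (1/2)^(105/45) ≈ 0.1984; Cmin,ss = (846/22)·f/(1−f) ≈ 9.518 mcg/mL.
Regimen B: f = (1/2)^(43/45) ≈ 0.5156; Cmin,ss = (976/22)·f/(1−f) ≈ 47.221 mcg/mL.
Difference ≈ 9.518 − 47.221 ≈ -37.703 mcg/mL.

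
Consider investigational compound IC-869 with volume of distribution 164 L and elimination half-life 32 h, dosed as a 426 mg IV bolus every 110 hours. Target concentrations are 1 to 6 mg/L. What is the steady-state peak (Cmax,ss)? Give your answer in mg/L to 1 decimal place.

2.9 mg/L

τ/t½ = 110/32 ≈ 3.4375, so fraction remaining f = (1/2)^(110/32) ≈ 0.0923.
Accumulation ratio R = 1/(1 − f) ≈ 1/0.9077 ≈ 1.1017.
Single-dose peak C₀ = D/Vd = 426/164 ≈ 2.598 mg/L.
Cmax,ss = C₀/(1 − f) ≈ 2.598/0.9077 ≈ 2.862 mg/L.
Peak 2.9 mg/L vs MTC 6 mg/L: below toxic threshold.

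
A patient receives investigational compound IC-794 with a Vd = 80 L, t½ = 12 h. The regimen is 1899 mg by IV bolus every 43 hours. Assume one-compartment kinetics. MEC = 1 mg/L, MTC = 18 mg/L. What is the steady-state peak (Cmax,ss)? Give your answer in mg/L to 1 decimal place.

Over one 43-h interval, 43/12 ≈ 3.5833 half-lives elapse, leaving f ≈ 0.0834 of each dose.
Accumulation ratio R = 1/(1 − f) ≈ 1/0.9166 ≈ 1.0910.
Single-dose peak C₀ = D/Vd = 1899/80 ≈ 23.738 mg/L.
Cmax,ss = C₀/(1 − f) ≈ 23.738/0.9166 ≈ 25.898 mg/L.
Peak 25.9 mg/L vs MTC 18 mg/L: exceeds toxic threshold.

25.9 mg/L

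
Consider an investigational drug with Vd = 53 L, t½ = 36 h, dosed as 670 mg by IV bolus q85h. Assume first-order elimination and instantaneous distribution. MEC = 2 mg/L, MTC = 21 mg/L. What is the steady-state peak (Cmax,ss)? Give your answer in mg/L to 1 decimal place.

k = ln2/t½ = ln2/36 ≈ 0.019254 h⁻¹; fraction remaining f = e^(−kτ) = e^(−0.019254×85) ≈ 0.1946.
Accumulation ratio R = 1/(1 − f) ≈ 1/0.8054 ≈ 1.2416.
Each bolus raises the concentration by D/Vd = 670/53 ≈ 12.642 mg/L.
Steady-state peak Cmax,ss = C₀·R ≈ 12.642 × 1.2416 ≈ 15.696 mg/L.
Peak 15.7 mg/L vs MTC 21 mg/L: below toxic threshold.

15.7 mg/L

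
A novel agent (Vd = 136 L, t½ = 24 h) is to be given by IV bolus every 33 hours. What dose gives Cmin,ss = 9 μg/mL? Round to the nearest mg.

1951 mg

τ/t½ = 33/24 ≈ 1.375, so f = (1/2)^(33/24) ≈ 0.385553.
Cmin,ss = (D/Vd)·f/(1−f), so D = Cmin,ss·Vd·(1−f)/f.
D = 9 × 136 × (1−f)/f ≈ 9 × 136 × 1.59368 ≈ 1950.66 mg.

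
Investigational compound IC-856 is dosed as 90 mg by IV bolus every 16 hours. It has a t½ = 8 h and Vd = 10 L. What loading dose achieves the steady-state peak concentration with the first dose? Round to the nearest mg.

120 mg

f = (1/2)^(16/8) ≈ 0.250000; accumulation ratio R = 1/(1−f) ≈ 1.33333.
Loading dose to hit Cmax,ss on first dose: D_load = D_maint·R ≈ 90 × 1.33333 ≈ 120.00 mg.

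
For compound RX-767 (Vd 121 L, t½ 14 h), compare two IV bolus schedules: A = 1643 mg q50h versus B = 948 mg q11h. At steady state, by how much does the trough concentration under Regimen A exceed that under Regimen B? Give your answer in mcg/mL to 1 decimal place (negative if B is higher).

-9.6 mcg/mL

Regimen A: f = (1/2)^(50/14) ≈ 0.0841; Cmin,ss = (1643/121)·f/(1−f) ≈ 1.247 mcg/mL.
Regimen B: f = (1/2)^(11/14) ≈ 0.5801; Cmin,ss = (948/121)·f/(1−f) ≈ 10.824 mcg/mL.
Difference ≈ 1.247 − 10.824 ≈ -9.577 mcg/mL.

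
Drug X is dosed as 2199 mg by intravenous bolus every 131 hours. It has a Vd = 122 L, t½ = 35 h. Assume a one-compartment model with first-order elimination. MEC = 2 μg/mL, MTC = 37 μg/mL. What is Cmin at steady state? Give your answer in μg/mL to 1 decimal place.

k = ln2/t½ = ln2/35 ≈ 0.019804 h⁻¹; fraction remaining f = e^(−kτ) = e^(−0.019804×131) ≈ 0.0747.
Single-dose peak C₀ = D/Vd = 2199/122 ≈ 18.025 μg/mL.
Steady-state trough Cmin,ss = C₀·f/(1−f) ≈ 18.025 × 0.0747/0.9253 ≈ 1.455 μg/mL.
Trough 1.5 μg/mL vs MEC 2 μg/mL: subtherapeutic.

1.5 μg/mL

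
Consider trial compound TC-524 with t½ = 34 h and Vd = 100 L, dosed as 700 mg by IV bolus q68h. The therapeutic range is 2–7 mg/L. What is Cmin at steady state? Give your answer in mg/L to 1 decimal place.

The dosing interval is 2 half-lives, so f = 2^(−2) = 0.25.
At steady state, R = 1/(1 − 0.25) = 4/3.
Single-dose peak C₀ = D/Vd = 700/100 = 7 mg/L.
Steady-state peak Cmax,ss = C₀·R = 7 × 4/3 ≈ 9.333 mg/L.
Steady-state trough Cmin,ss = Cmax,ss·f ≈ 9.333 × 0.25 ≈ 2.333 mg/L.
Trough 2.3 mg/L vs MEC 2 mg/L: adequate.

2.3 mg/L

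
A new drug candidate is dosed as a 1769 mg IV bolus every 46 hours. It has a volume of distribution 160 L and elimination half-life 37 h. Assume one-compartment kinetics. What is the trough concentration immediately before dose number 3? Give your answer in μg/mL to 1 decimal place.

6.6 μg/mL

f = (1/2)^(τ/t½) = (1/2)^(46/37) ≈ 0.4224.
C₀ = D/Vd = 1769/160 ≈ 11.056 μg/mL.
Before the 3rd dose, 2 doses have been given. Superposition: Cmin = C₀·(f + f²).
≈ 11.056 × (0.4224 + 0.1784) ≈ 11.056 × 0.6008 ≈ 6.642 μg/mL.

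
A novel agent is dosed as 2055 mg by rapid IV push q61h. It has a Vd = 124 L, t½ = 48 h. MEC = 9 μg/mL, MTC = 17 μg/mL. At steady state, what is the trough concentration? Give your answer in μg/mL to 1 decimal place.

k = ln2/t½ = ln2/48 ≈ 0.014441 h⁻¹; fraction remaining f = e^(−kτ) = e^(−0.014441×61) ≈ 0.4144.
Accumulation ratio R = 1/(1 − f) ≈ 1/0.5856 ≈ 1.7077.
Single-dose peak C₀ = D/Vd = 2055/124 ≈ 16.573 μg/mL.
Steady-state peak Cmax,ss = C₀·R ≈ 16.573 × 1.7077 ≈ 28.302 μg/mL.
One interval later, Cmin,ss = Cmax,ss·e^(−kτ) ≈ 28.302 × 0.4144 ≈ 11.728 μg/mL.
Trough 11.7 μg/mL vs MEC 9 μg/mL: adequate.

11.7 μg/mL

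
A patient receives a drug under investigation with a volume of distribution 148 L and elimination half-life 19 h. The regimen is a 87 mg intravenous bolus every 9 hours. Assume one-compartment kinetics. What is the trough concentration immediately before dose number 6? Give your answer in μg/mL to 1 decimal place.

1.2 μg/mL

f = (1/2)^(τ/t½) = (1/2)^(9/19) ≈ 0.7201.
C₀ = D/Vd = 87/148 ≈ 0.588 μg/mL.
Before the 6th dose, 5 doses have been given. Superposition: Cmin = C₀·(f + f² + … + f^5).
≈ 0.588 × (0.7201 + 0.5185 + 0.3734 + 0.2689 + 0.1936) ≈ 0.588 × 2.0745 ≈ 1.220 μg/mL.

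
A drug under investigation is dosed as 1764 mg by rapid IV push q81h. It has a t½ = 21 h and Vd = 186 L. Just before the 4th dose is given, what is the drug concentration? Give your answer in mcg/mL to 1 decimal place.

f = (1/2)^(τ/t½) = (1/2)^(81/21) ≈ 0.0690.
C₀ = D/Vd = 1764/186 ≈ 9.484 mcg/mL.
Before the 4th dose, 3 doses have been given. Superposition: Cmin = C₀·(f + f² + … + f^3).
≈ 9.484 × (0.0690 + 0.0048 + 0.0003) ≈ 9.484 × 0.0741 ≈ 0.703 mcg/mL.

0.7 mcg/mL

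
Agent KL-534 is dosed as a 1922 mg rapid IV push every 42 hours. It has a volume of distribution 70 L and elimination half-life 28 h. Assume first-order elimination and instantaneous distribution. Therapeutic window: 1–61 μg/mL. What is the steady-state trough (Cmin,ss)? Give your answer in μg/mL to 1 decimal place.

15.0 μg/mL

k = ln2/t½ = ln2/28 ≈ 0.024755 h⁻¹; fraction remaining f = e^(−kτ) = e^(−0.024755×42) ≈ 0.3536.
At steady state, accumulation factor R = 1/(1 − e^(−kτ)) ≈ 1.5470.
Single-dose peak C₀ = D/Vd = 1922/70 ≈ 27.457 μg/mL.
Cmax,ss = C₀/(1 − f) ≈ 27.457/0.6464 ≈ 42.477 μg/mL.
One interval later, Cmin,ss = Cmax,ss·e^(−kτ) ≈ 42.477 × 0.3536 ≈ 15.020 μg/mL.
Trough 15.0 μg/mL vs MEC 1 μg/mL: adequate.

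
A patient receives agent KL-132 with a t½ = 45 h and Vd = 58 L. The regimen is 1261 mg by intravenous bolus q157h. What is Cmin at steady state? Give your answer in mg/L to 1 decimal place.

2.1 mg/L

Over one 157-h interval, 157/45 ≈ 3.4889 half-lives elapse, leaving f ≈ 0.0891 of each dose.
At steady state, accumulation factor R = 1/(1 − e^(−kτ)) ≈ 1.0978.
Each bolus raises the concentration by D/Vd = 1261/58 ≈ 21.741 mg/L.
Steady-state peak Cmax,ss = C₀·R ≈ 21.741 × 1.0978 ≈ 23.867 mg/L.
One interval later, Cmin,ss = Cmax,ss·e^(−kτ) ≈ 23.867 × 0.0891 ≈ 2.127 mg/L.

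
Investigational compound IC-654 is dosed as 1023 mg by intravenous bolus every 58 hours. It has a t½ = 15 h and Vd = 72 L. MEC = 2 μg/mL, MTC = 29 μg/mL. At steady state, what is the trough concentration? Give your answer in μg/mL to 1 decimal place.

Over one 58-h interval, 58/15 ≈ 3.8667 half-lives elapse, leaving f ≈ 0.0686 of each dose.
At steady state, accumulation factor R = 1/(1 − e^(−kτ)) ≈ 1.0737.
Each bolus raises the concentration by D/Vd = 1023/72 ≈ 14.208 μg/mL.
Steady-state peak Cmax,ss = C₀·R ≈ 14.208 × 1.0737 ≈ 15.255 μg/mL.
Steady-state trough Cmin,ss = Cmax,ss·f ≈ 15.255 × 0.0686 ≈ 1.046 μg/mL.
Trough 1.0 μg/mL vs MEC 2 μg/mL: subtherapeutic.

1.0 μg/mL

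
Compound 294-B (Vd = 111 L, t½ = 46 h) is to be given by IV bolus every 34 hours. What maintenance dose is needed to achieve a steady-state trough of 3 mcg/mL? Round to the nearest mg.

τ/t½ = 34/46 ≈ 0.73913, so f = (1/2)^(34/46) ≈ 0.599100.
Cmin,ss = (D/Vd)·f/(1−f), so D = Cmin,ss·Vd·(1−f)/f.
D = 3 × 111 × (1−f)/f ≈ 3 × 111 × 0.66917 ≈ 222.83 mg.

223 mg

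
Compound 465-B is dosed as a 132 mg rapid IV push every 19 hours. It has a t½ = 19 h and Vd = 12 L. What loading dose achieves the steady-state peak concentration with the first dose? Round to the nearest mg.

264 mg

f = (1/2)^(19/19) ≈ 0.500000; accumulation ratio R = 1/(1−f) ≈ 2.00000.
Loading dose to hit Cmax,ss on first dose: D_load = D_maint·R ≈ 132 × 2.00000 ≈ 264.00 mg.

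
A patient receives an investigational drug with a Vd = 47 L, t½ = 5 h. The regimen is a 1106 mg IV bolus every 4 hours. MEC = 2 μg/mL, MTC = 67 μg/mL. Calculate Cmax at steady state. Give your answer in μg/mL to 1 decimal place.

55.3 μg/mL

Over one 4-h interval, 4/5 ≈ 0.8 half-lives elapse, leaving f ≈ 0.5743 of each dose.
Accumulation ratio R = 1/(1 − f) ≈ 1/0.4257 ≈ 2.3491.
Single-dose peak C₀ = D/Vd = 1106/47 ≈ 23.532 μg/mL.
Steady-state peak Cmax,ss = C₀·R ≈ 23.532 × 2.3491 ≈ 55.279 μg/mL.
Peak 55.3 μg/mL vs MTC 67 μg/mL: below toxic threshold.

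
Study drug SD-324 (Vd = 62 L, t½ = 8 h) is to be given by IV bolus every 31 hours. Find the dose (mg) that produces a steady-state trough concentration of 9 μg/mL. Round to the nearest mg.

7629 mg

τ/t½ = 31/8 ≈ 3.875, so f = (1/2)^(31/8) ≈ 0.068157.
Cmin,ss = (D/Vd)·f/(1−f), so D = Cmin,ss·Vd·(1−f)/f.
D = 9 × 62 × (1−f)/f ≈ 9 × 62 × 13.67201 ≈ 7628.98 mg.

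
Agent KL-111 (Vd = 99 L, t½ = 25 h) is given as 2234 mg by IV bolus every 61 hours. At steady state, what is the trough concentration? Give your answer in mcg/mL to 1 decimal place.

5.1 mcg/mL

Over one 61-h interval, 61/25 ≈ 2.44 half-lives elapse, leaving f ≈ 0.1843 of each dose.
Accumulation ratio R = 1/(1 − f) ≈ 1/0.8157 ≈ 1.2259.
Each bolus raises the concentration by D/Vd = 2234/99 ≈ 22.566 mcg/mL.
Steady-state peak Cmax,ss = C₀·R ≈ 22.566 × 1.2259 ≈ 27.664 mcg/mL.
Steady-state trough Cmin,ss = Cmax,ss·f ≈ 27.664 × 0.1843 ≈ 5.098 mcg/mL.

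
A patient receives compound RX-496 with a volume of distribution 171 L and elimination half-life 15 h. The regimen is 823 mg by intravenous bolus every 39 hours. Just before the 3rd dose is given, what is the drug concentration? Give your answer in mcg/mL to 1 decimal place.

0.9 mcg/mL

f = (1/2)^(τ/t½) = (1/2)^(39/15) ≈ 0.1649.
C₀ = D/Vd = 823/171 ≈ 4.813 mcg/mL.
Before the 3rd dose, 2 doses have been given. Superposition: Cmin = C₀·(f + f²).
≈ 4.813 × (0.1649 + 0.0272) ≈ 4.813 × 0.1921 ≈ 0.925 mcg/mL.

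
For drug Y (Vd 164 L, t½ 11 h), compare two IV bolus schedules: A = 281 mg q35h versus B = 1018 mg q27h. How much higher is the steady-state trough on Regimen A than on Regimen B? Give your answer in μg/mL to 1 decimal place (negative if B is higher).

Regimen A: f = (1/2)^(35/11) ≈ 0.1102; Cmin,ss = (281/164)·f/(1−f) ≈ 0.212 μg/mL.
Regimen B: f = (1/2)^(27/11) ≈ 0.1824; Cmin,ss = (1018/164)·f/(1−f) ≈ 1.385 μg/mL.
Difference ≈ 0.212 − 1.385 ≈ -1.173 μg/mL.

-1.2 μg/mL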